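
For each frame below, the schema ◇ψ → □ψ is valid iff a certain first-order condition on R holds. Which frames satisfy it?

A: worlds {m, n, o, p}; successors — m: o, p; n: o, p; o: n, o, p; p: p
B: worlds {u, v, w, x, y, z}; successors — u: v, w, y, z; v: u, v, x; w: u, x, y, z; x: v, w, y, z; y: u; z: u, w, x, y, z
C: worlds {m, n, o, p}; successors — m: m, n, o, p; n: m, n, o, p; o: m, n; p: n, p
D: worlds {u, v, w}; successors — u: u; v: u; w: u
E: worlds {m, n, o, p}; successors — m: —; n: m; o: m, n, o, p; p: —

Frame correspondent (Sahlqvist): ∀x ∀y ∀z (Rxy ∧ Rxz → y = z) — i.e. partial functionality.
A: fails — m sees both o and p.
B: fails — u sees both v and w.
C: fails — m sees both m and n.
D: holds.
E: fails — o sees both m and n.

D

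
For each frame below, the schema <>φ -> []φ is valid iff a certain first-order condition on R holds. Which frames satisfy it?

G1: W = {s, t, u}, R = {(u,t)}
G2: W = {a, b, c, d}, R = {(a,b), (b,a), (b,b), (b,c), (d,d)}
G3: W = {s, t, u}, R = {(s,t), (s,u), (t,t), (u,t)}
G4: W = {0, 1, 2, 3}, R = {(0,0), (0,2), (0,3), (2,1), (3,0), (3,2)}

G1

This is the axiom for partial functionality; its first-order frame correspondent is forall x forall y forall z (Rxy & Rxz -> y = z).
G1: condition met.
G2: fails — b sees both a and b.
G3: fails — s sees both t and u.
G4: fails — 0 sees both 0 and 2.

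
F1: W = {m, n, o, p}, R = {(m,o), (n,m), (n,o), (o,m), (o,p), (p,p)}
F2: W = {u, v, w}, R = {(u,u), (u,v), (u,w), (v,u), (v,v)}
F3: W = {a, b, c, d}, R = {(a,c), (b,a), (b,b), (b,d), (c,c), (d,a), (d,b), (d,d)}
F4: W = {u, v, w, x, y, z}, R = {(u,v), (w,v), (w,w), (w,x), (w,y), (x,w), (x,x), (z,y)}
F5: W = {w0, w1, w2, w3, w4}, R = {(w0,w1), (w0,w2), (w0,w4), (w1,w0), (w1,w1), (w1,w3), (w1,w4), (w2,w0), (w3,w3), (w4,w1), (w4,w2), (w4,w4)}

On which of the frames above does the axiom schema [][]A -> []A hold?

F2, F3

Frame correspondent (Sahlqvist): forall x forall y (Rxy -> exists z (Rxz & Rzy)) — i.e. density.
F1: fails — Rom but no z with Roz and Rzm.
F2: ✓.
F3: ✓.
F4: fails — Ruv but no t with Rut and Rtv.
F5: fails — Rw2w0 but no z with Rw2z and Rzw0.
Valid on: F2, F3.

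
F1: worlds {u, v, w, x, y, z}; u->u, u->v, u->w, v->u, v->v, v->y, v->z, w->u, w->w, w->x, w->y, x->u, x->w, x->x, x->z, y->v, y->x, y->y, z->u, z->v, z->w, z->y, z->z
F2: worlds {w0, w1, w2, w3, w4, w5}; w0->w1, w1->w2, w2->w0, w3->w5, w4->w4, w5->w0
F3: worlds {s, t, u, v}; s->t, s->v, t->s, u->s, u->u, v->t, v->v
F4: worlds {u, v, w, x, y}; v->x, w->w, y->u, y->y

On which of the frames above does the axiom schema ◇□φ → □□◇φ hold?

F1

The schema corresponds to a generalized confluence (Geach) condition: ∀x ∀y ∀z ((xRy ∧ xR²z) → ∃w (yRw ∧ zRw)).
F1: condition met.
F2: fails — w0Rw1, w0R²w2 but no w with w1Rw and w2Rw.
F3: fails — sRt, sR²s but no w with tRw and sRw.
F4: fails — yRu, yR²u but no t with uRt and uRt.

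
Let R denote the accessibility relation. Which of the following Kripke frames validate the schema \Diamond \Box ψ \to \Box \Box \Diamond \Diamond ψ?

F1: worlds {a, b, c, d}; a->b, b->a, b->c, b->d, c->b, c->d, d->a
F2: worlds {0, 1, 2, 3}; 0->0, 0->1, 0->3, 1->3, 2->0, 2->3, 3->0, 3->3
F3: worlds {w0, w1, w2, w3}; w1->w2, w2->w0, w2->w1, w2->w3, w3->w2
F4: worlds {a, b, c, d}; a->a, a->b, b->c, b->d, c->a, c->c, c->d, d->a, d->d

This is the axiom for a generalized confluence (Geach) condition; its first-order frame correspondent is \forall x \forall y \forall z ((xRy \wedge x R^2 z) \to \exists w (yRw \wedge z R^2 w)).
F1: fails — aRb, aR²d but no w with bRw and dR²w.
F2: satisfies the condition.
F3: fails — w1Rw2, w1R²w0 but no w with w2Rw and w0R²w.
F4: satisfies the condition.

F2, F4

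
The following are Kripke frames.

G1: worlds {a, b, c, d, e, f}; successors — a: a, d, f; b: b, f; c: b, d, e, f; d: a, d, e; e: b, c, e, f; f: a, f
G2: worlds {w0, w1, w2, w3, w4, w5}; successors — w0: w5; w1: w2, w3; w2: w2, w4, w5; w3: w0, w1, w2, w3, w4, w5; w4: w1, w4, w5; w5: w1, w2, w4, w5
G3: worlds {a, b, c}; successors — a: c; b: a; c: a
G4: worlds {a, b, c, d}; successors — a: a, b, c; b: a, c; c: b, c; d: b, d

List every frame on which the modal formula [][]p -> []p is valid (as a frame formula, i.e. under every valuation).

Frame correspondent (Sahlqvist): forall x forall y (Rxy -> exists z (Rxz & Rzy)) — i.e. density.
G1: satisfies the condition.
G2: satisfies the condition.
G3: fails — Rac but no z with Raz and Rzc.
G4: satisfies the condition.

G1, G2, G4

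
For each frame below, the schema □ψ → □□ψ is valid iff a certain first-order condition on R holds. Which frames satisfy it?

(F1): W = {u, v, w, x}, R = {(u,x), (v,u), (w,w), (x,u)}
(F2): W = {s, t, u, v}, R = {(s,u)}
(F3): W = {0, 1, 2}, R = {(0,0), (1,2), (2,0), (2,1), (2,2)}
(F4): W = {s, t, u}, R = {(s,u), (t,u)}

(F2), (F4)

This is the axiom for transitivity; its first-order frame correspondent is ∀x ∀y ∀z (Rxy ∧ Ryz → Rxz).
(F1): fails — Rvu and Rux but not Rvx.
(F2): holds.
(F3): fails — R12 and R20 but not R10.
(F4): holds.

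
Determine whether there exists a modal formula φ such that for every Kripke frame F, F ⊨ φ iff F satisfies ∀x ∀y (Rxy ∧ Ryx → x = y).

If a class were modally definable it would be closed under surjective bounded morphisms (Goldblatt–Thomason).
The 8-cycle (worlds 0,1,2,3,4,5,6,7 with 0→1→2→3→4→5→6→7→0) is antisymmetric. Sending even-indexed worlds to a and odd-indexed worlds to b is a surjective bounded morphism onto the two-world frame with a↔b, which is not antisymmetric.
So the class is not modally definable.

Not modally definable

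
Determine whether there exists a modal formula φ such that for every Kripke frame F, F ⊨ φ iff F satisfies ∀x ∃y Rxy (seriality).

The condition is seriality. A defining modal formula is □p → ◇p.
Suppose □p→◇p is valid. At any x set V(p)=W. Then □p at x, so ◇p at x, so x has a successor.

Definable; □p → ◇p defines it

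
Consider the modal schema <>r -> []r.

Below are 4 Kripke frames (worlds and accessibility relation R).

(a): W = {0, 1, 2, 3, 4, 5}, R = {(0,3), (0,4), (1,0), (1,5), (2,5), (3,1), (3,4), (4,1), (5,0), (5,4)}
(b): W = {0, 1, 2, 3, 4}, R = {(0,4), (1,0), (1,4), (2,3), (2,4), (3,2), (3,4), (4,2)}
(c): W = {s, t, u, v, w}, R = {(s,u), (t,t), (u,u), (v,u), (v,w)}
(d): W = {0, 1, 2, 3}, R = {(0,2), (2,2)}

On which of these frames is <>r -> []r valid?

The schema corresponds to partial functionality: forall x forall y forall z (Rxy & Rxz -> y = z).
(a): fails — 0 sees both 3 and 4.
(b): fails — 1 sees both 0 and 4.
(c): fails — v sees both u and w.
(d): holds.
Valid on: (d).

(d)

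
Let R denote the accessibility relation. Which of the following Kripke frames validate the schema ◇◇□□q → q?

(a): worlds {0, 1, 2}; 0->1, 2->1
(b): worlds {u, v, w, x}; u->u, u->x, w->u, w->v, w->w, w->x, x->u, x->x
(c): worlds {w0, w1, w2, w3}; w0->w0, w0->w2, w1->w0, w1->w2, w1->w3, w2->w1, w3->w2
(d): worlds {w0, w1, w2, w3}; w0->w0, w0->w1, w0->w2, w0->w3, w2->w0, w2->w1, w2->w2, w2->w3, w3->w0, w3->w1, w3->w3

Frame correspondent (Sahlqvist): ∀x ∀y (xR²y → ∃w (yR²w ∧ x = w)) — i.e. a generalized confluence (Geach) condition.
(a): condition met.
(b): fails — wR²u but no t with uR²t and w=t.
(c): fails — w1R²w2 but no w with w2R²w and w1=w.
(d): fails — w0R²w1 but no w with w1R²w and w0=w.

(a)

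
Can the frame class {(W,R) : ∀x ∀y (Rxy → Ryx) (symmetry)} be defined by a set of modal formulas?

Yes — defined by q → □◇q

This is a Sahlqvist condition; the B axiom q → □◇q defines it.
Suppose q→□◇q is valid. Take Rxy and set V(q)={x}. Then q at x, so □◇q at x, so ◇q at y, so some z with Ryz has q; z=x, i.e. Ryx.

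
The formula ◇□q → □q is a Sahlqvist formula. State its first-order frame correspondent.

Equivalently (dual form): ◇q → □◇q.
Suppose ◇q→□◇q is valid. Take Rxy, Rxz and set V(q)={y}. Then ◇q at x, so □◇q at x, so ◇q at z, so some w with Rzw has q; w=y, i.e. Rzy. By symmetry of the argument, Ryz.

The Euclidean property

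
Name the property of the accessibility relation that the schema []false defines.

□⊥ is valid iff no world has any successor (otherwise □⊥ fails at any world with one).
Conversely, any frame satisfying forall x forall y ~Rxy validates the schema.
Frame condition: forall x forall y ~Rxy.

emptiness of R: forall x forall y ~Rxy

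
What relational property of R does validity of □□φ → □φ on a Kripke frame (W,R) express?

Suppose □□φ→□φ is valid. Take Rxy and set V(φ)={w : xR²w}. Then □□φ at x, so □φ at x, so φ at y, i.e. ∃z(Rxz∧Rzy).
The converse is a direct semantic check.
So the correspondent is density.

density: ∀x ∀y (Rxy → ∃z (Rxz ∧ Rzy))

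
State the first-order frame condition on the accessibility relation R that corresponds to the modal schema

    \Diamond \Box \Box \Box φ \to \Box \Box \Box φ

\forall x \forall y \forall z ((xRy \wedge x R^3 z) \to \exists w (y R^3 w \wedge z = w))

This is a Sahlqvist (Geach-type) schema ◇^1□^3φ → □^3◇^0φ.
Minimal-valuation argument: fix x; take any y with xR^1y and any z with xR^3z. Set V(φ) to the set of worlds R-reachable from y in exactly 3 steps. Then □^3φ holds at y, so the antecedent holds at x; validity forces ◇^0φ at z, giving a w with zR^0w and yR^3w.
First-order correspondent: \forall x \forall y \forall z ((xRy \wedge x R^3 z) \to \exists w (y R^3 w \wedge z = w)).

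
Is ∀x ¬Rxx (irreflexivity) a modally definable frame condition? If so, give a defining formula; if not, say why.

Modal frame validity is preserved under surjective bounded morphisms.
The 4-cycle (worlds a,b,c,d with a→b→c→d→a) is irreflexive, and the map sending every world to a single reflexive point • is a surjective bounded morphism (forth: every edge maps to (•,•); back: every world has a successor). So any modal formula valid on the 4-cycle is also valid on the reflexive point, which is not irreflexive.
So the class is not modally definable.

Not definable by any modal formula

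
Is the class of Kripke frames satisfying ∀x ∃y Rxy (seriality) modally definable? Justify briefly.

Yes: it is seriality, defined by the D schema □p → ◇p.
Suppose □p→◇p is valid. At any x set V(p)=W. Then □p at x, so ◇p at x, so x has a successor.

Yes, by □p → ◇p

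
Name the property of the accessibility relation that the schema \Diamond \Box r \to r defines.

This schema is equivalent to the B axiom r → □◇r.
It corresponds to symmetry: \forall x \forall y (Rxy \to Ryx).

symmetry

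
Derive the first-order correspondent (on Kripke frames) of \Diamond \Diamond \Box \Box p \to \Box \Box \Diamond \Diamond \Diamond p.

\forall x \forall y \forall z ((x R^2 y \wedge x R^2 z) \to \exists w (y R^2 w \wedge z R^3 w))

This is a Sahlqvist (Geach-type) schema ◇^2□^2p → □^2◇^3p.
Minimal-valuation argument: fix x; take any y with xR^2y and any z with xR^2z. Set V(p) to the set of worlds R-reachable from y in exactly 2 steps. Then □^2p holds at y, so the antecedent holds at x; validity forces ◇^3p at z, giving a w with zR^3w and yR^2w.
First-order correspondent: \forall x \forall y \forall z ((x R^2 y \wedge x R^2 z) \to \exists w (y R^2 w \wedge z R^3 w)).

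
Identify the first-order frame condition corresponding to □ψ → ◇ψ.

This schema is the D axiom.
Its frame correspondent is seriality — ∀x ∃y Rxy.

seriality: ∀x ∃y Rxy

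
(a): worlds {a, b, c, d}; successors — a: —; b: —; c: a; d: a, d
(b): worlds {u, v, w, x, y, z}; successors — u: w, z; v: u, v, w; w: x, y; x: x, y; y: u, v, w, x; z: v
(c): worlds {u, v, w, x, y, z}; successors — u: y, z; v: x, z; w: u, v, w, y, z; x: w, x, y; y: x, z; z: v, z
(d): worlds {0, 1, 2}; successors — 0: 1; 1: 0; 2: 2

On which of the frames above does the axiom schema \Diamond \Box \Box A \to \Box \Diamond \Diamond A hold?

(b), (c), (d)

The schema corresponds to a generalized confluence (Geach) condition: \forall x \forall y \forall z ((xRy \wedge xRz) \to \exists w (y R^2 w \wedge z R^2 w)).
(a): fails — cRa, cRa but no w with aR²w and aR²w.
(b): holds.
(c): holds.
(d): holds.
Valid on: (b), (c), (d).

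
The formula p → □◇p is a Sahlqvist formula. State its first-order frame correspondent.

Suppose p→□◇p is valid. Take Rxy and set V(p)={x}. Then p at x, so □◇p at x, so ◇p at y, so some z with Ryz has p; z=x, i.e. Ryx.

Symmetry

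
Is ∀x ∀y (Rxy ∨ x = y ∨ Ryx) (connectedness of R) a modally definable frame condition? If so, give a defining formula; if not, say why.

If a class were modally definable it would be closed under disjoint unions (Goldblatt–Thomason).
Take 3 disjoint single-world reflexive frames: each is trivially connected, but their disjoint union has 3 worlds with no edge between distinct components, so it is not connected.
So the class is not modally definable.

Not modally definable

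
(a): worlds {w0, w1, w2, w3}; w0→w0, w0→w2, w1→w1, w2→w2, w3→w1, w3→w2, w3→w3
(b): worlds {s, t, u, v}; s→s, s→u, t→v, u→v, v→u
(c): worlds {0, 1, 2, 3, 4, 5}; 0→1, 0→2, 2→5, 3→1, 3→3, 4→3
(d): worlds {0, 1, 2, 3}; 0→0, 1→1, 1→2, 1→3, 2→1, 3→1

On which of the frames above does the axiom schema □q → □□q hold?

(a)

Frame correspondent (Sahlqvist): ∀x ∀y ∀z (Rxy ∧ Ryz → Rxz) — i.e. transitivity.
(a): holds.
(b): fails — Ruv and Rvu but not Ruu.
(c): fails — R02 and R25 but not R05.
(d): fails — R31 and R12 but not R32.
Valid on: (a).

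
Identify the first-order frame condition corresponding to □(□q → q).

shift-reflexivity

Suppose □(□q→q) is valid. Take Rxy and set V(q)={w : Ryw}. Then at y, □q holds; since □(□q→q) at x, □q→q at y, so q at y, i.e. Ryy.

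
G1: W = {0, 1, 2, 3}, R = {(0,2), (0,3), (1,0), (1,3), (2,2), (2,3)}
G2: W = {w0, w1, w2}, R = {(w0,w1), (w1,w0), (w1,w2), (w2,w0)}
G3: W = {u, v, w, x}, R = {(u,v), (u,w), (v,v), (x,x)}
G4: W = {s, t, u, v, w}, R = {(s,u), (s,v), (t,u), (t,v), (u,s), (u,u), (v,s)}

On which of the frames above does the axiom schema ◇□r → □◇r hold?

The schema corresponds to convergence: ∀x ∀y ∀z (Rxy ∧ Rxz → ∃w (Ryw ∧ Rzw)).
G1: fails — R02 and R03 but 2 and 3 have no common successor.
G2: fails — Rw1w2 and Rw1w0 but w2 and w0 have no common successor.
G3: fails — Ruv and Ruw but v and w have no common successor.
G4: ✓.
Valid on: G4.

G4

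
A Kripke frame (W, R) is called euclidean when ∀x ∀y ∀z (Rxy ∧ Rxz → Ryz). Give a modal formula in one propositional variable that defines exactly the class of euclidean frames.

A defining formula is ◇q → □◇q (the 5 axiom).
Suppose ◇q→□◇q is valid. Take Rxy, Rxz and set V(q)={y}. Then ◇q at x, so □◇q at x, so ◇q at z, so some w with Rzw has q; w=y, i.e. Rzy. By symmetry of the argument, Ryz.

◇q → □◇q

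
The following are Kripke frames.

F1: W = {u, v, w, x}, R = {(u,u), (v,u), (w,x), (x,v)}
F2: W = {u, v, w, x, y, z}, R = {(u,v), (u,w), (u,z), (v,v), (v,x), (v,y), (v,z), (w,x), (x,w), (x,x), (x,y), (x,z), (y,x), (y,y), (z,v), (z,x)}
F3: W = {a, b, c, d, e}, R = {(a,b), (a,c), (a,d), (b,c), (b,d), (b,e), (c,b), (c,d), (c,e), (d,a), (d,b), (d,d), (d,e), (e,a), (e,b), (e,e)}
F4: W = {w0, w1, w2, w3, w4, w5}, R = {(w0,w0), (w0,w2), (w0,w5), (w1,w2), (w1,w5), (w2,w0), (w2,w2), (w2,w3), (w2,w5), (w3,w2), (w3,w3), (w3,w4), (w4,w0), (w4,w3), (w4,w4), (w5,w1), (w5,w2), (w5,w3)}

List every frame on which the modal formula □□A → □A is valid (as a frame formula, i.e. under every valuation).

none

This is the axiom for density; its first-order frame correspondent is ∀x ∀y (Rxy → ∃z (Rxz ∧ Rzy)).
F1: fails — Rwx but no z with Rwz and Rzx.
F2: fails — Ruw but no t with Rut and Rtw.
F3: fails — Rbc but no z with Rbz and Rzc.
F4: fails — Rw5w1 but no z with Rw5z and Rzw1.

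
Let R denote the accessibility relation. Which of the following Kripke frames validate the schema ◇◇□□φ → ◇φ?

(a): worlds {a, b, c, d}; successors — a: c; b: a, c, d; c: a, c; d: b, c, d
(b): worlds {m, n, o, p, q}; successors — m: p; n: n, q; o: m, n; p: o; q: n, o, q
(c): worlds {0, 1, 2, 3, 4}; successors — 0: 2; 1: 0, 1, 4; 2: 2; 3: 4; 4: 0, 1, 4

Frame correspondent (Sahlqvist): ∀x ∀y (xR²y → ∃w (yR²w ∧ xRw)) — i.e. a generalized confluence (Geach) condition.
(a): satisfies the condition.
(b): satisfies the condition.
(c): fails — 1R²0 but no w with 0R²w and 1Rw.
Valid on: (a), (b).

(a), (b)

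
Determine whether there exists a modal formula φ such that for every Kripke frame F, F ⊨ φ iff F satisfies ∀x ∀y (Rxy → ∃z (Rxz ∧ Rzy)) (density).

Yes: it is density, defined by the C4 schema □□q → □q.
Suppose □□q→□q is valid. Take Rxy and set V(q)={w : xR²w}. Then □□q at x, so □q at x, so q at y, i.e. ∃z(Rxz∧Rzy).

Yes, by □□q → □q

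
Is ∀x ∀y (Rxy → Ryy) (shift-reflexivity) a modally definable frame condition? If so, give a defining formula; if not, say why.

This is a Sahlqvist condition; the T□ axiom □(□r → r) defines it.
Suppose □(□r→r) is valid. Take Rxy and set V(r)={w : Ryw}. Then at y, □r holds; since □(□r→r) at x, □r→r at y, so r at y, i.e. Ryy.

Yes, by □(□r → r)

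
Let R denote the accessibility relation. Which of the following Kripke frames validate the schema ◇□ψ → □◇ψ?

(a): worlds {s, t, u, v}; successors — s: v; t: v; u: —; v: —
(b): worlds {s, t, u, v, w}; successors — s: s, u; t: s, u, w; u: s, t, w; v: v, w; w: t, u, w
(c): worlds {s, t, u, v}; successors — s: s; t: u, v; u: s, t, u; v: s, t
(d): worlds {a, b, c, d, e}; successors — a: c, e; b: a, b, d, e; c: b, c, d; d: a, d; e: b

(b)

Frame correspondent (Sahlqvist): ∀x ∀y ∀z (Rxy ∧ Rxz → ∃w (Ryw ∧ Rzw)) — i.e. convergence.
(a): fails — Rsv and Rsv but v and v have no common successor.
(b): ✓.
(c): fails — Rut and Rus but t and s have no common successor.
(d): fails — Rba and Rbe but a and e have no common successor.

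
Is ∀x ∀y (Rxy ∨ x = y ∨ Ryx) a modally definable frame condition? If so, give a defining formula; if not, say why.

No

Any modally definable frame class is closed under disjoint unions.
Take 3 disjoint single-world reflexive frames: each is trivially connected, but their disjoint union has 3 worlds with no edge between distinct components, so it is not connected.
So the class is not modally definable.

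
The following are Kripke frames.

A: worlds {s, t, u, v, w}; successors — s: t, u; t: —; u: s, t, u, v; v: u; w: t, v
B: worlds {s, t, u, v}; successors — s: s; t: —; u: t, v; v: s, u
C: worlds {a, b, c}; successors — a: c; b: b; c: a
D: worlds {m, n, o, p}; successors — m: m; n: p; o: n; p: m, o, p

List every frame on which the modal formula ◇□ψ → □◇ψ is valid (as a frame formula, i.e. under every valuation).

The schema corresponds to convergence: ∀x ∀y ∀z (Rxy ∧ Rxz → ∃w (Ryw ∧ Rzw)).
A: fails — Rsu and Rst but u and t have no common successor.
B: fails — Ruv and Rut but v and t have no common successor.
C: satisfies the condition.
D: fails — Rpm and Rpo but m and o have no common successor.
Valid on: C.

C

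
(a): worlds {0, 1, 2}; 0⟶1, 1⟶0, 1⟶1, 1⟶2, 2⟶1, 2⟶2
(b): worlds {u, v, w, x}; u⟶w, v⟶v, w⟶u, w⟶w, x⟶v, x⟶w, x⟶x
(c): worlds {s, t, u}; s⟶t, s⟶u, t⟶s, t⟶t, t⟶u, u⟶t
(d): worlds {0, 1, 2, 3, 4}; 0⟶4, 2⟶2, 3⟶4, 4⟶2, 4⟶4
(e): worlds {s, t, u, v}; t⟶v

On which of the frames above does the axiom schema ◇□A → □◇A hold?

Frame correspondent (Sahlqvist): ∀x ∀y ∀z (Rxy ∧ Rxz → ∃w (Ryw ∧ Rzw)) — i.e. convergence.
(a): ✓.
(b): fails — Rxw and Rxv but w and v have no common successor.
(c): ✓.
(d): ✓.
(e): fails — Rtv and Rtv but v and v have no common successor.

(a), (c), (d)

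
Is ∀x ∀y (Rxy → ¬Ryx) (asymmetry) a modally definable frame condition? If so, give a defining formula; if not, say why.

Any modally definable frame class is closed under surjective bounded morphisms.
The 5-cycle (worlds 0,1,2,3,4 with 0→1→2→3→4→0) is asymmetric. Mapping every world to a single reflexive point • is a surjective bounded morphism, and the reflexive point is not asymmetric (R•• but asymmetry requires ¬R••).
Hence asymmetry is not modally definable.

No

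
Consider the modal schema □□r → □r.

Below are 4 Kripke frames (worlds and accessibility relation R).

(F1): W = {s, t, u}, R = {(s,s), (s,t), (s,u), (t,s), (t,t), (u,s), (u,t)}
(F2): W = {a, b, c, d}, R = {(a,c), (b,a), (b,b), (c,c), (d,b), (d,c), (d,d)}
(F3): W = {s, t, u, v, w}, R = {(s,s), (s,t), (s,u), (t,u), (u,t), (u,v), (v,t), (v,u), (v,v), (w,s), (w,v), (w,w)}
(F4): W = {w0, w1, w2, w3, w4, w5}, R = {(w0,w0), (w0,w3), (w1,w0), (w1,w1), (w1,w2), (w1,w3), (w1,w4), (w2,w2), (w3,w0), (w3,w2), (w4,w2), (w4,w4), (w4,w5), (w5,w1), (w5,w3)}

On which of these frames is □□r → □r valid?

This is the axiom for density; its first-order frame correspondent is ∀x ∀y (Rxy → ∃z (Rxz ∧ Rzy)).
(F1): holds.
(F2): holds.
(F3): fails — Rtu but no z with Rtz and Rzu.
(F4): holds.
Valid on: (F1), (F2), (F4).

(F1), (F2), (F4)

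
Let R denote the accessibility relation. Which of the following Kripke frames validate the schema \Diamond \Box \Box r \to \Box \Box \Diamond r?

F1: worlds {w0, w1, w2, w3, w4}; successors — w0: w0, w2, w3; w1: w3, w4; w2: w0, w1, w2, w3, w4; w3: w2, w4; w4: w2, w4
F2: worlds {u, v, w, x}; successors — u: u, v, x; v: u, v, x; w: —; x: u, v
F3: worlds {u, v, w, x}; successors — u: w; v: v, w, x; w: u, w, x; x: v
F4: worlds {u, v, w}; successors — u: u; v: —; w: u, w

F1, F2, F4

The schema corresponds to a generalized confluence (Geach) condition: \forall x \forall y \forall z ((xRy \wedge x R^2 z) \to \exists w (y R^2 w \wedge zRw)).
F1: condition met.
F2: condition met.
F3: fails — wRu, wR²x but no t with uR²t and xRt.
F4: condition met.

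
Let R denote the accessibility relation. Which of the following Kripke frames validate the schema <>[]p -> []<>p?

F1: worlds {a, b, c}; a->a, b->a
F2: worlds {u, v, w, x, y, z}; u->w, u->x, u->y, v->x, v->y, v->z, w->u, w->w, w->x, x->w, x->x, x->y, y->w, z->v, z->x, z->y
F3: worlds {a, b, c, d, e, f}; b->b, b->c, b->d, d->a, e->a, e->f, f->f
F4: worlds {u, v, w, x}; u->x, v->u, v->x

F1

The schema corresponds to convergence: forall x forall y forall z (Rxy & Rxz -> exists w (Ryw & Rzw)).
F1: condition met.
F2: fails — Rvz and Rvy but z and y have no common successor.
F3: fails — Rbc and Rbc but c and c have no common successor.
F4: fails — Rux and Rux but x and x have no common successor.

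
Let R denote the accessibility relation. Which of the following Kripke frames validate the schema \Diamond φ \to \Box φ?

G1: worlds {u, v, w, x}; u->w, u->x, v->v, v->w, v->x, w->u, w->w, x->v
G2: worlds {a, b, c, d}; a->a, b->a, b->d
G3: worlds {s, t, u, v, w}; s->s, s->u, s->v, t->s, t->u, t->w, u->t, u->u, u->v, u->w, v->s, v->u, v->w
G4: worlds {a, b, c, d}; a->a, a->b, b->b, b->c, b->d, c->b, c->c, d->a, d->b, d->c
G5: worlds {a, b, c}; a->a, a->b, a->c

none

Frame correspondent (Sahlqvist): \forall x \forall y \forall z (Rxy \wedge Rxz \to y = z) — i.e. partial functionality.
G1: fails — u sees both w and x.
G2: fails — b sees both a and d.
G3: fails — s sees both s and u.
G4: fails — a sees both a and b.
G5: fails — a sees both a and b.
Valid on no frame.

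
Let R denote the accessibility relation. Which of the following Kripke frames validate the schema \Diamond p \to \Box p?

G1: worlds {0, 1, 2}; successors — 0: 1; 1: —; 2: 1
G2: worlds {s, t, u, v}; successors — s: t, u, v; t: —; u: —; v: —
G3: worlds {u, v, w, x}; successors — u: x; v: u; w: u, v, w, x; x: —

Frame correspondent (Sahlqvist): \forall x \forall y \forall z (Rxy \wedge Rxz \to y = z) — i.e. partial functionality.
G1: condition met.
G2: fails — s sees both t and u.
G3: fails — w sees both u and v.

G1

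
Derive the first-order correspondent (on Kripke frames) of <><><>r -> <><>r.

This is a Sahlqvist (Geach-type) schema ◇^3□^0r → □^0◇^2r.
Minimal-valuation argument: fix x; take any y with xR^3y and any z with xR^0z. Set V(r) to the set of worlds R-reachable from y in exactly 0 steps. Then □^0r holds at y, so the antecedent holds at x; validity forces ◇^2r at z, giving a w with zR^2w and yR^0w.
First-order correspondent: forall x forall y (x R^3 y -> exists w (y = w & x R^2 w)).

forall x forall y (x R^3 y -> exists w (y = w & x R^2 w))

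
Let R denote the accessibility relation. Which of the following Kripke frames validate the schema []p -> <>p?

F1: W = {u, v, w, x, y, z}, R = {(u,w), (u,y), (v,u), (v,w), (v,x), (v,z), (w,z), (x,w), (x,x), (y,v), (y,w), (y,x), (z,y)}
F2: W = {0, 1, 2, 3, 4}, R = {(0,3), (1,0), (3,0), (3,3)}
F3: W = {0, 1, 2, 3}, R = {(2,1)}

F1

The schema corresponds to seriality: forall x exists y Rxy.
F1: holds.
F2: fails — world 2 has no successor.
F3: fails — world 0 has no successor.
Valid on: F1.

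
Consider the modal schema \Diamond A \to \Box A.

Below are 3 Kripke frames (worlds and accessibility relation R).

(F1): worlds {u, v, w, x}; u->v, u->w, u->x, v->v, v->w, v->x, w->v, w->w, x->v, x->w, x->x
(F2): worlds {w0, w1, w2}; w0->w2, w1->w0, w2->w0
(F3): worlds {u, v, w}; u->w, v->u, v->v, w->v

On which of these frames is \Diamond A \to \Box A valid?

(F2)

Frame correspondent (Sahlqvist): \forall x \forall y \forall z (Rxy \wedge Rxz \to y = z) — i.e. partial functionality.
(F1): fails — u sees both v and w.
(F2): satisfies the condition.
(F3): fails — v sees both u and v.
Valid on: (F2).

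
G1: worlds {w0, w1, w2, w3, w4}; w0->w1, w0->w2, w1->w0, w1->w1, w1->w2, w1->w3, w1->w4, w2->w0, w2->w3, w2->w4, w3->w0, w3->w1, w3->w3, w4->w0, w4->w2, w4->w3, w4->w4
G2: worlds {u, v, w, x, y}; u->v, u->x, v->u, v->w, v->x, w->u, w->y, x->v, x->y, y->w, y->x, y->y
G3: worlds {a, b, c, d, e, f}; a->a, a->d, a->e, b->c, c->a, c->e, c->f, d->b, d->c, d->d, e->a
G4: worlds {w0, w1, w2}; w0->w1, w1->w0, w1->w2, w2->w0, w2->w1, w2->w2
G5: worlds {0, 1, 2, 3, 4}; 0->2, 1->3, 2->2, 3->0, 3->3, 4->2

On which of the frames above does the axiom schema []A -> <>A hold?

The schema corresponds to seriality: forall x exists y Rxy.
G1: ✓.
G2: ✓.
G3: fails — world f has no successor.
G4: ✓.
G5: ✓.
Valid on: G1, G2, G4, G5.

G1, G2, G4, G5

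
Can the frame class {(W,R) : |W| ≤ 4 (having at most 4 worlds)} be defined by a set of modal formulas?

Modal frame validity is preserved under disjoint unions.
Any modal formula valid on each of 5 disjoint one-world frames is valid on their disjoint union (validity is preserved under disjoint unions). Each one-world frame has |W|=1≤4, but the union has |W|=5.
So the class is not modally definable.

Not definable by any modal formula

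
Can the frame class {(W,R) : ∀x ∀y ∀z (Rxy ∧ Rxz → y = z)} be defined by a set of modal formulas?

Yes: it is partial functionality, defined by the CD schema ◇q → □q.
Suppose ◇q→□q is valid. Take Rxy, Rxz and set V(q)={y}. Then ◇q at x, so □q at x, so q at z, i.e. z=y.

Yes, by ◇q → □q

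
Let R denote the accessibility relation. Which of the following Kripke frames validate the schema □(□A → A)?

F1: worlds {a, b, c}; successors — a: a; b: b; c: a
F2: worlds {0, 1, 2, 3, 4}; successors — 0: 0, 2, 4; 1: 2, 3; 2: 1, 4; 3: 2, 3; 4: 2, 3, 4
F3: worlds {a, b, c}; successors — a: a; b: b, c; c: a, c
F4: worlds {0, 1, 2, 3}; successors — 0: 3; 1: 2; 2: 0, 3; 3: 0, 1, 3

This is the axiom for shift-reflexivity; its first-order frame correspondent is ∀x ∀y (Rxy → Ryy).
F1: satisfies the condition.
F2: fails — R32 but not R22.
F3: satisfies the condition.
F4: fails — R31 but not R11.

F1, F3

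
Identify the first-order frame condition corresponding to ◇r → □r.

Partial functionality

Suppose ◇r→□r is valid. Take Rxy, Rxz and set V(r)={y}. Then ◇r at x, so □r at x, so r at z, i.e. z=y.
The converse is a direct semantic check.
So the correspondent is partial functionality.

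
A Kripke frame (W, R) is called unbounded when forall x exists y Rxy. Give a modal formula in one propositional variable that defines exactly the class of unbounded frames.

□q → ◇q

A defining formula is □q → ◇q (the D axiom).
Suppose □q→◇q is valid. At any x set V(q)=W. Then □q at x, so ◇q at x, so x has a successor.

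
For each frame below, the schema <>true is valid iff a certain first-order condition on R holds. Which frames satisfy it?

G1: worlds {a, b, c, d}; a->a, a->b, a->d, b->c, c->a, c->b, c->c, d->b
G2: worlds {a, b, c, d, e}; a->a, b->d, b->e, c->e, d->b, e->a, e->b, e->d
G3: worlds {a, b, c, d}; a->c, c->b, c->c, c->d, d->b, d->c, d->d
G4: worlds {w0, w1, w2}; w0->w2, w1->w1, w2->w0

G1, G2, G4

This is the axiom for seriality; its first-order frame correspondent is forall x exists y Rxy.
G1: satisfies the condition.
G2: satisfies the condition.
G3: fails — world b has no successor.
G4: satisfies the condition.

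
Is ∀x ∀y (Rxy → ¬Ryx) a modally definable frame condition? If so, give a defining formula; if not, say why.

Any modally definable frame class is closed under surjective bounded morphisms.
The 4-cycle (worlds a,b,c,d with a→b→c→d→a) is asymmetric. Mapping every world to a single reflexive point • is a surjective bounded morphism, and the reflexive point is not asymmetric (R•• but asymmetry requires ¬R••).
So no modal formula (or set of formulas) defines exactly the asymmetric frames.

Not modally definable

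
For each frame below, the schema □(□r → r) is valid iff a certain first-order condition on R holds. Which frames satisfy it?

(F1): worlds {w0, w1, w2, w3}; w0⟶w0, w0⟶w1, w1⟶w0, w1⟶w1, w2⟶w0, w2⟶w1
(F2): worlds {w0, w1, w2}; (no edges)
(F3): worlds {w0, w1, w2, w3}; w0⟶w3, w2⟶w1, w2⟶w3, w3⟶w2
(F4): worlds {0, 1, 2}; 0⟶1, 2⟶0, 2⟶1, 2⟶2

(F1), (F2)

Frame correspondent (Sahlqvist): ∀x ∀y (Rxy → Ryy) — i.e. shift-reflexivity.
(F1): condition met.
(F2): condition met.
(F3): fails — Rw3w2 but not Rw2w2.
(F4): fails — R01 but not R11.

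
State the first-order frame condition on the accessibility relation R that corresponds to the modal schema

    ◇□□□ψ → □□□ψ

∀x ∀y ∀z ((xRy ∧ xR³z) → ∃w (yR³w ∧ z = w))

This is a Sahlqvist (Geach-type) schema ◇^1□^3ψ → □^3◇^0ψ.
Minimal-valuation argument: fix x; take any y with xR^1y and any z with xR^3z. Set V(ψ) to the set of worlds R-reachable from y in exactly 3 steps. Then □^3ψ holds at y, so the antecedent holds at x; validity forces ◇^0ψ at z, giving a w with zR^0w and yR^3w.
First-order correspondent: ∀x ∀y ∀z ((xRy ∧ xR³z) → ∃w (yR³w ∧ z = w)).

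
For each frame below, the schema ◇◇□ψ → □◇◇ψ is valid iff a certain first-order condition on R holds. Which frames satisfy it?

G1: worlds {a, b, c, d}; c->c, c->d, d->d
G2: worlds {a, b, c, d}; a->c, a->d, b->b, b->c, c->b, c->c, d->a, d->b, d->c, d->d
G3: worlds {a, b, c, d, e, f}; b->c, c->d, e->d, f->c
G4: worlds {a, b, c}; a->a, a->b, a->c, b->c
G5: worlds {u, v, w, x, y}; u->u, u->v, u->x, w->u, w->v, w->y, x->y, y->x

This is the axiom for a generalized confluence (Geach) condition; its first-order frame correspondent is ∀x ∀y ∀z ((xR²y ∧ xRz) → ∃w (yRw ∧ zR²w)).
G1: holds.
G2: holds.
G3: fails — bR²d, bRc but no w with dRw and cR²w.
G4: fails — aR²a, aRb but no w with aRw and bR²w.
G5: fails — uR²u, uRv but no t with uRt and vR²t.

G1, G2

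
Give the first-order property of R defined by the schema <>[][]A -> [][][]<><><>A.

This is a Sahlqvist (Geach-type) schema ◇^1□^2A → □^3◇^3A.
Minimal-valuation argument: fix x; take any y with xR^1y and any z with xR^3z. Set V(A) to the set of worlds R-reachable from y in exactly 2 steps. Then □^2A holds at y, so the antecedent holds at x; validity forces ◇^3A at z, giving a w with zR^3w and yR^2w.
First-order correspondent: forall x forall y forall z ((xRy & x R^3 z) -> exists w (y R^2 w & z R^3 w)).

forall x forall y forall z ((xRy & x R^3 z) -> exists w (y R^2 w & z R^3 w))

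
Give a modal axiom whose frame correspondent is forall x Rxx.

This is reflexivity; the standard corresponding axiom is T: □s → s.
Suppose □s→s is valid. At any x set V(s)={w : Rxw}. Then □s holds at x, so s holds at x, i.e. Rxx.

□s → s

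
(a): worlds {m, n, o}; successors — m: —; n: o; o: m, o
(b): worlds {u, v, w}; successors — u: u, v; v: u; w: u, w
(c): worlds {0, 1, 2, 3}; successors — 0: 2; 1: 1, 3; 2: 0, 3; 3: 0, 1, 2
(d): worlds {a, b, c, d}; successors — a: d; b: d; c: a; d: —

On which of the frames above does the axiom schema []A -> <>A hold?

(b), (c)

Frame correspondent (Sahlqvist): forall x exists y Rxy — i.e. seriality.
(a): fails — world m has no successor.
(b): holds.
(c): holds.
(d): fails — world d has no successor.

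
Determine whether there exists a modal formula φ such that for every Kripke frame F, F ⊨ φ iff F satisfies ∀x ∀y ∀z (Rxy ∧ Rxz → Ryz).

Yes, by ◇p → □◇p

The condition is the Euclidean property. A defining modal formula is ◇p → □◇p.
Suppose ◇p→□◇p is valid. Take Rxy, Rxz and set V(p)={y}. Then ◇p at x, so □◇p at x, so ◇p at z, so some w with Rzw has p; w=y, i.e. Rzy. By symmetry of the argument, Ryz.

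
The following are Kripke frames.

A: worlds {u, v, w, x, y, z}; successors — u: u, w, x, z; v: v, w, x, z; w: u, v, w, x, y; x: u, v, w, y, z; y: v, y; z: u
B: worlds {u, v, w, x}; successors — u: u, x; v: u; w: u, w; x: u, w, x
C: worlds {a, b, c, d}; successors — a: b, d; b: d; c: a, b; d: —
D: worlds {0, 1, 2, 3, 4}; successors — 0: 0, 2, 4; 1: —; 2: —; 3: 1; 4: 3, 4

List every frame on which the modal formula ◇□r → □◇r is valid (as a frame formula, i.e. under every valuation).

B

Frame correspondent (Sahlqvist): ∀x ∀y ∀z (Rxy ∧ Rxz → ∃w (Ryw ∧ Rzw)) — i.e. convergence.
A: fails — Rvz and Rvv but z and v have no common successor.
B: ✓.
C: fails — Rab and Rad but b and d have no common successor.
D: fails — R00 and R02 but 0 and 2 have no common successor.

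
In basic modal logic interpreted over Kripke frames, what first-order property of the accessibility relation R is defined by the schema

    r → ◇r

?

reflexivity

This is frame-equivalent to □r → r (substitute ¬r for r and contrapose).
Suppose □r→r is valid. At any x set V(r)={w : Rxw}. Then □r holds at x, so r holds at x, i.e. Rxx.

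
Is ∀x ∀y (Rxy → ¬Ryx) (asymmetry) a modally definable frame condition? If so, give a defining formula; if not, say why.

No — not modally definable

If a class were modally definable it would be closed under surjective bounded morphisms (Goldblatt–Thomason).
The 5-cycle (worlds s,t,u,v,w with s→t→u→v→w→s) is asymmetric. Mapping every world to a single reflexive point • is a surjective bounded morphism, and the reflexive point is not asymmetric (R•• but asymmetry requires ¬R••).
So the class is not modally definable.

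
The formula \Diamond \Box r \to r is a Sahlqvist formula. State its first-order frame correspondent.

This schema is equivalent to the B axiom r → □◇r.
Its frame correspondent is symmetry — \forall x \forall y (Rxy \to Ryx).

symmetry: \forall x \forall y (Rxy \to Ryx)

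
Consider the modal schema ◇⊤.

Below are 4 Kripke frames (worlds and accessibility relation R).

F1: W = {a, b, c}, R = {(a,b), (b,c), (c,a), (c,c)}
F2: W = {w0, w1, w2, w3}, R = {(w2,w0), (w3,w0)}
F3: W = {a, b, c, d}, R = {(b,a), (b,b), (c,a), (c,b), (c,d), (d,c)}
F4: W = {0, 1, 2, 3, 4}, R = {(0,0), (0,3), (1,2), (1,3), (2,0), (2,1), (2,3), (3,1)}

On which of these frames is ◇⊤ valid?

F1

The schema corresponds to seriality: ∀x ∃y Rxy.
F1: satisfies the condition.
F2: fails — world w0 has no successor.
F3: fails — world a has no successor.
F4: fails — world 4 has no successor.
Valid on: F1.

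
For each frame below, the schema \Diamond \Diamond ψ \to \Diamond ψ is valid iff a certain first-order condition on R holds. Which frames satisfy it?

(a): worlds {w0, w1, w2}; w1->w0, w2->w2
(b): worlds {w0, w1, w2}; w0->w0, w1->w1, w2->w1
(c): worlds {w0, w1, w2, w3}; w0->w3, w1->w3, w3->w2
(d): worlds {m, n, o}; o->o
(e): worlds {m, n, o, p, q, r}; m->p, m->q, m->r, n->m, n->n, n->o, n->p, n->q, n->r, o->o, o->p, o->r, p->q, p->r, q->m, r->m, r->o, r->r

Frame correspondent (Sahlqvist): \forall x \forall y \forall z (Rxy \wedge Ryz \to Rxz) — i.e. transitivity.
(a): condition met.
(b): condition met.
(c): fails — Rw0w3 and Rw3w2 but not Rw0w2.
(d): condition met.
(e): fails — Rop and Rpq but not Roq.

(a), (b), (d)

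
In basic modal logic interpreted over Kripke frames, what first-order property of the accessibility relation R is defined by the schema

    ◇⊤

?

seriality

◇⊤ holds at w iff w has a successor, so frame-validity of ◇⊤ is exactly seriality. Equivalently via □ψ → ◇ψ:
Suppose □ψ→◇ψ is valid. At any x set V(ψ)=W. Then □ψ at x, so ◇ψ at x, so x has a successor.
The converse is a direct semantic check.
Frame condition: ∀x ∃y Rxy.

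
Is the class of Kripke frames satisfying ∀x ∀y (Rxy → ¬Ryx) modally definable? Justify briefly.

No — not modally definable

If a class were modally definable it would be closed under surjective bounded morphisms (Goldblatt–Thomason).
The 5-cycle (worlds s,t,u,v,w with s→t→u→v→w→s) is asymmetric. Mapping every world to a single reflexive point • is a surjective bounded morphism, and the reflexive point is not asymmetric (R•• but asymmetry requires ¬R••).
So the class is not modally definable.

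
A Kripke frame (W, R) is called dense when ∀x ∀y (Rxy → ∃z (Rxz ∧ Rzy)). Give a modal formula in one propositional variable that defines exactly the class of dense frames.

□□q → □q

A defining formula is □□q → □q (the C4 axiom).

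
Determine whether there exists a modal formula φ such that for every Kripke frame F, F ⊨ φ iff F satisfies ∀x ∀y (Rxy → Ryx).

The condition is symmetry. A defining modal formula is r → □◇r.

Yes, by r → □◇r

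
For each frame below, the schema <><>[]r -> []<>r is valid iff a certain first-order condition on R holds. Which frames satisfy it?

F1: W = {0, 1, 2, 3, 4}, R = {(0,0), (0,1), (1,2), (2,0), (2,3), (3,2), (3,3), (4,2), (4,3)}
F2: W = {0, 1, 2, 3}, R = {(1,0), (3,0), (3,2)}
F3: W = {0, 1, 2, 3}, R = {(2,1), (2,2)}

This is the axiom for a generalized confluence (Geach) condition; its first-order frame correspondent is forall x forall y forall z ((x R^2 y & xRz) -> exists w (yRw & zRw)).
F1: fails — 0R²0, 0R1 but no w with 0Rw and 1Rw.
F2: condition met.
F3: fails — 2R²1, 2R1 but no w with 1Rw and 1Rw.
Valid on: F2.

F2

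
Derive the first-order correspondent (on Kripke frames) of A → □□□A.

This is a Sahlqvist (Geach-type) schema ◇^0□^0A → □^3◇^0A.
Minimal-valuation argument: fix x; take any y with xR^0y and any z with xR^3z. Set V(A) to the set of worlds R-reachable from y in exactly 0 steps. Then □^0A holds at y, so the antecedent holds at x; validity forces ◇^0A at z, giving a w with zR^0w and yR^0w.
First-order correspondent: ∀x ∀z (xR³z → ∃w (x = w ∧ z = w)).

∀x ∀z (xR³z → ∃w (x = w ∧ z = w))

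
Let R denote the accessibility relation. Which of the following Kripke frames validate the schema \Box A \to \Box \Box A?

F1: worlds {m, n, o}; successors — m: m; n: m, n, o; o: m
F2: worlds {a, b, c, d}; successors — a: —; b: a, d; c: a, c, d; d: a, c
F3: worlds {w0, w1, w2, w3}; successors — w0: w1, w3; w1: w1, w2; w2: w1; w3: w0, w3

F1

This is the axiom for transitivity; its first-order frame correspondent is \forall x \forall y \forall z (Rxy \wedge Ryz \to Rxz).
F1: satisfies the condition.
F2: fails — Rdc and Rcd but not Rdd.
F3: fails — Rw3w0 and Rw0w1 but not Rw3w1.
Valid on: F1.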